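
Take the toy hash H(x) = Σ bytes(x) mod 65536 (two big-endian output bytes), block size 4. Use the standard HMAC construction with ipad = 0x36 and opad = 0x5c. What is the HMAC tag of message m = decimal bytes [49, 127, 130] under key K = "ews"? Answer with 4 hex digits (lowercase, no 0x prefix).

Key "ews" = 65 77 73 is 3 bytes ≤ B = 4; zero-pad to 4 bytes: K' = 65 77 73 00.
K' ⊕ ipad = 53 41 45 36.  K' ⊕ opad = 39 2b 2f 5c.
Inner input = (K'⊕ipad) ∥ m = 53 41 45 36 ∥ 31 7f 82.
Inner hash: sum = 83+65+69+54+49+127+130 = 577 → 02 41.
Outer input = (K'⊕opad) ∥ inner = 39 2b 2f 5c ∥ 02 41.
Outer hash (tag): sum = 57+43+47+92+2+65 = 306 → 01 32.

0132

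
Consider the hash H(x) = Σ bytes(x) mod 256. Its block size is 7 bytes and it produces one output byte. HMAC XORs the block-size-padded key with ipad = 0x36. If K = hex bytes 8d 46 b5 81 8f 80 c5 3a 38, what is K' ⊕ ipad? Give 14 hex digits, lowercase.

Key hex bytes 8d 46 b5 81 8f 80 c5 3a 38 is 9 bytes > B = 7, so hash it first: H(key) = 4f, then zero-pad to 7 bytes: K' = 4f 00 00 00 00 00 00.
XOR each byte with 0x36: 4f⊕36=79, 00⊕36=36, 00⊕36=36, 00⊕36=36, 00⊕36=36, 00⊕36=36, 00⊕36=36.

79363636363636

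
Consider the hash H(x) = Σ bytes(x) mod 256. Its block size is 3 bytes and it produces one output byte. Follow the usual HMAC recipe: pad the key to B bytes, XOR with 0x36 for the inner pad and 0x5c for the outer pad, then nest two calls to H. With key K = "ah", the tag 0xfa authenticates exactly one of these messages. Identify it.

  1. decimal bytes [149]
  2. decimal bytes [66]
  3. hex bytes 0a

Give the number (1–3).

Key "ah" = 61 68 is 2 bytes ≤ B = 3; zero-pad to 3 bytes: K' = 61 68 00.
K' ⊕ ipad = 57 5e 36; K' ⊕ opad = 3d 34 5c.
m1: inner = H(57 5e 36 95) = 80; tag = H(3d 34 5c 80) = 4d
m2: inner = H(57 5e 36 42) = 2d; tag = H(3d 34 5c 2d) = fa ← matches
m3: inner = H(57 5e 36 0a) = f5; tag = H(3d 34 5c f5) = c2

2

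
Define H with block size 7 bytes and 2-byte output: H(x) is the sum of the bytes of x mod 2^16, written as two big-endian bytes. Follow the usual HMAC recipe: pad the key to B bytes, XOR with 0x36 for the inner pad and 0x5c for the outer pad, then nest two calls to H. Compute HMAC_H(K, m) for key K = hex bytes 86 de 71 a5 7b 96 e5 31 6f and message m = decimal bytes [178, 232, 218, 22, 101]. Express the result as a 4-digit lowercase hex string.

02cb

Key hex bytes 86 de 71 a5 7b 96 e5 31 6f is 9 bytes > B = 7, so hash it first: H(key) = 05 10, then zero-pad to 7 bytes: K' = 05 10 00 00 00 00 00.
K' ⊕ ipad = 33 26 36 36 36 36 36.  K' ⊕ opad = 59 4c 5c 5c 5c 5c 5c.
Inner input = (K'⊕ipad) ∥ m = 33 26 36 36 36 36 36 ∥ b2 e8 da 16 65.
Inner hash: sum = 51+38+54+54+54+54+54+178+232+218+22+101 = 1110 → 04 56.
Outer input = (K'⊕opad) ∥ inner = 59 4c 5c 5c 5c 5c 5c ∥ 04 56.
Outer hash (tag): sum = 89+76+92+92+92+92+92+4+86 = 715 → 02 cb.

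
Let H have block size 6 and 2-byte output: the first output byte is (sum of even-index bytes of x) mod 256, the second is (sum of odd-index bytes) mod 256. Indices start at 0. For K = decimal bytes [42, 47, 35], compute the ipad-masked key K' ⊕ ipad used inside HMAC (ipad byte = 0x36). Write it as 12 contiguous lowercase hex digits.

Key decimal bytes [42, 47, 35] = 2a 2f 23 is 3 bytes ≤ B = 6; zero-pad to 6 bytes: K' = 2a 2f 23 00 00 00.
XOR each byte with 0x36: 2a⊕36=1c, 2f⊕36=19, 23⊕36=15, 00⊕36=36, 00⊕36=36, 00⊕36=36.

1c1915363636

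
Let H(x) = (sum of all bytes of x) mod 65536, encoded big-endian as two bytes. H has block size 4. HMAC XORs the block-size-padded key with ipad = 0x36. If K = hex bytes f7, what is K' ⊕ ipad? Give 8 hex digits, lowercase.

Key hex bytes f7 is 1 byte ≤ B = 4; zero-pad to 4 bytes: K' = f7 00 00 00.
XOR each byte with 0x36: f7⊕36=c1, 00⊕36=36, 00⊕36=36, 00⊕36=36.

c1363636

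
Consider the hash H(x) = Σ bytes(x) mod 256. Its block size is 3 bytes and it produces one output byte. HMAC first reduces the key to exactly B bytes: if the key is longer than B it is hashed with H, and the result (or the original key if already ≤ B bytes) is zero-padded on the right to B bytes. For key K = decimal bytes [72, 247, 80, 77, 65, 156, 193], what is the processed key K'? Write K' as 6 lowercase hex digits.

7a0000

|K| = 7 > B = 3, so first hash the key.
H(K): sum = 72+247+80+77+65+156+193 = 890; mod 256 = 122 → 7a.
Zero-pad H(K) = 7a to 3 bytes: K' = 7a 00 00.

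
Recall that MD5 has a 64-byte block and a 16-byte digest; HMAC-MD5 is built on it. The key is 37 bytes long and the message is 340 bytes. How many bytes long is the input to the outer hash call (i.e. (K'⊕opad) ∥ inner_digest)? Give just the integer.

Key is 37 ≤ 64 bytes, zero-padded: |K'| = 64.
Outer input = (K'⊕opad) ∥ H(inner) → 64 + 16 = 80 bytes.

80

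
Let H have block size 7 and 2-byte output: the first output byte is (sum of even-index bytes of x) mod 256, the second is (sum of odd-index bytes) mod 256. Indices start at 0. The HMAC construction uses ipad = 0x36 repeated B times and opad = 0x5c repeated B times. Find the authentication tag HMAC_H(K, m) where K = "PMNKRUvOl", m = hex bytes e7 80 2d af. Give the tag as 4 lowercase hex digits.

Key "PMNKRUvOl" = 50 4d 4e 4b 52 55 76 4f 6c is 9 bytes > B = 7, so hash it first: H(key) = d2 3c, then zero-pad to 7 bytes: K' = d2 3c 00 00 00 00 00.
K' ⊕ ipad = e4 0a 36 36 36 36 36.  K' ⊕ opad = 8e 60 5c 5c 5c 5c 5c.
Inner input = (K'⊕ipad) ∥ m = e4 0a 36 36 36 36 36 ∥ e7 80 2d af.
Inner hash: even-index sum = 693 mod 256 = 181; odd-index sum = 394 mod 256 = 138 → b5 8a.
Outer input = (K'⊕opad) ∥ inner = 8e 60 5c 5c 5c 5c 5c ∥ b5 8a.
Outer hash (tag): even-index sum = 556 mod 256 = 44; odd-index sum = 461 mod 256 = 205 → 2c cd.

2ccd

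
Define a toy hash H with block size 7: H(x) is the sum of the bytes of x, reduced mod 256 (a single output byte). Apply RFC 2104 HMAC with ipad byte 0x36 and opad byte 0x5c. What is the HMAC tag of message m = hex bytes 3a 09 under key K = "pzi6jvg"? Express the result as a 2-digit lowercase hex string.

ad

Key "pzi6jvg" = 70 7a 69 36 6a 76 67 is exactly B = 7 bytes: K' = 70 7a 69 36 6a 76 67.
K' ⊕ ipad = 46 4c 5f 00 5c 40 51.  K' ⊕ opad = 2c 26 35 6a 36 2a 3b.
Inner input = (K'⊕ipad) ∥ m = 46 4c 5f 00 5c 40 51 ∥ 3a 09.
Inner hash: sum = 70+76+95+0+92+64+81+58+9 = 545; mod 256 = 33 → 21.
Outer input = (K'⊕opad) ∥ inner = 2c 26 35 6a 36 2a 3b ∥ 21.
Outer hash (tag): sum = 44+38+53+106+54+42+59+33 = 429; mod 256 = 173 → ad.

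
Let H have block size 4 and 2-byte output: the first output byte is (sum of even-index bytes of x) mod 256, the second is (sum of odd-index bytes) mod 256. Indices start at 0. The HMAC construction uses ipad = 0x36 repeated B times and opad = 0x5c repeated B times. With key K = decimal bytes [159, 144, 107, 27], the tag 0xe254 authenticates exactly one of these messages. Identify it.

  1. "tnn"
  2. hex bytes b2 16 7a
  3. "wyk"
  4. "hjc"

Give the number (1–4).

1

Key decimal bytes [159, 144, 107, 27] = 9f 90 6b 1b is exactly B = 4 bytes: K' = 9f 90 6b 1b.
K' ⊕ ipad = a9 a6 5d 2d; K' ⊕ opad = c3 cc 37 47.
m1: inner = H(a9 a6 5d 2d 74 6e 6e) = e8 41; tag = H(c3 cc 37 47 e8 41) = e254 ← matches
m2: inner = H(a9 a6 5d 2d b2 16 7a) = 32 e9; tag = H(c3 cc 37 47 32 e9) = 2cfc
m3: inner = H(a9 a6 5d 2d 77 79 6b) = e8 4c; tag = H(c3 cc 37 47 e8 4c) = e25f
m4: inner = H(a9 a6 5d 2d 68 6a 63) = d1 3d; tag = H(c3 cc 37 47 d1 3d) = cb50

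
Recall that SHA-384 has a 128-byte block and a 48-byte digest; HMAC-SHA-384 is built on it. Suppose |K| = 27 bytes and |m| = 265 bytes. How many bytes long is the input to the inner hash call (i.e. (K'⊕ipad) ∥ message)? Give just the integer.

Key is 27 ≤ 128 bytes, zero-padded: |K'| = 128.
Inner input = (K'⊕ipad) ∥ m → 128 + 265 = 393 bytes.

393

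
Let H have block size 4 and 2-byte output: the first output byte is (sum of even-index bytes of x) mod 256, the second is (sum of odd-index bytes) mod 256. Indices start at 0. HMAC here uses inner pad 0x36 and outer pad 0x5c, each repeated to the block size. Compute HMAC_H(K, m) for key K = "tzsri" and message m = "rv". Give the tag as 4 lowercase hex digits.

Key "tzsri" = 74 7a 73 72 69 is 5 bytes > B = 4, so hash it first: H(key) = 50 ec, then zero-pad to 4 bytes: K' = 50 ec 00 00.
K' ⊕ ipad = 66 da 36 36.  K' ⊕ opad = 0c b0 5c 5c.
Inner input = (K'⊕ipad) ∥ m = 66 da 36 36 ∥ 72 76.
Inner hash: even-index sum = 270 mod 256 = 14; odd-index sum = 390 mod 256 = 134 → 0e 86.
Outer input = (K'⊕opad) ∥ inner = 0c b0 5c 5c ∥ 0e 86.
Outer hash (tag): even-index sum = 118 mod 256 = 118; odd-index sum = 402 mod 256 = 146 → 76 92.

7692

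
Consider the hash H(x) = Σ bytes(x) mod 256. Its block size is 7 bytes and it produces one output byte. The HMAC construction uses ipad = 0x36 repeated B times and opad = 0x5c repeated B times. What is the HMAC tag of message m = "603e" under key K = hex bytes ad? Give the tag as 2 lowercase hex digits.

f6

Key hex bytes ad is 1 byte ≤ B = 7; zero-pad to 7 bytes: K' = ad 00 00 00 00 00 00.
K' ⊕ ipad = 9b 36 36 36 36 36 36.  K' ⊕ opad = f1 5c 5c 5c 5c 5c 5c.
Inner input = (K'⊕ipad) ∥ m = 9b 36 36 36 36 36 36 ∥ 36 30 33 65.
Inner hash: sum = 155+54+54+54+54+54+54+54+48+51+101 = 733; mod 256 = 221 → dd.
Outer input = (K'⊕opad) ∥ inner = f1 5c 5c 5c 5c 5c 5c ∥ dd.
Outer hash (tag): sum = 241+92+92+92+92+92+92+221 = 1014; mod 256 = 246 → f6.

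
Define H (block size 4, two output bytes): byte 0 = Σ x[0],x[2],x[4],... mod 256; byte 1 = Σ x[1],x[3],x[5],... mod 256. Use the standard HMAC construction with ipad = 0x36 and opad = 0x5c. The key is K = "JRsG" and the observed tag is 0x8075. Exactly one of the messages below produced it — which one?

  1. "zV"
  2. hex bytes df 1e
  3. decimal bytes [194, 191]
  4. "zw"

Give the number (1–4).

Key "JRsG" = 4a 52 73 47 is exactly B = 4 bytes: K' = 4a 52 73 47.
K' ⊕ ipad = 7c 64 45 71; K' ⊕ opad = 16 0e 2f 1b.
m1: inner = H(7c 64 45 71 7a 56) = 3b 2b; tag = H(16 0e 2f 1b 3b 2b) = 8054
m2: inner = H(7c 64 45 71 df 1e) = a0 f3; tag = H(16 0e 2f 1b a0 f3) = e51c
m3: inner = H(7c 64 45 71 c2 bf) = 83 94; tag = H(16 0e 2f 1b 83 94) = c8bd
m4: inner = H(7c 64 45 71 7a 77) = 3b 4c; tag = H(16 0e 2f 1b 3b 4c) = 8075 ← matches

4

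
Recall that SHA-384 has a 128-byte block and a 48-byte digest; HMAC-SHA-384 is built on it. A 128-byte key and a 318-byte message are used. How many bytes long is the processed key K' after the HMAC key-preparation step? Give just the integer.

Key is 128 ≤ 128 bytes, zero-padded: |K'| = 128.

128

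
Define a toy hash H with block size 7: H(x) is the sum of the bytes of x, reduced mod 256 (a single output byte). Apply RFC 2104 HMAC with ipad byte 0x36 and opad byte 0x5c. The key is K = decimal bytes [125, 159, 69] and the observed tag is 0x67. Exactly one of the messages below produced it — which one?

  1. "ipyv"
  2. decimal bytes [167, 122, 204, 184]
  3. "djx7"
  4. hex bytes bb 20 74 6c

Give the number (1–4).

4

Key decimal bytes [125, 159, 69] = 7d 9f 45 is 3 bytes ≤ B = 7; zero-pad to 7 bytes: K' = 7d 9f 45 00 00 00 00.
K' ⊕ ipad = 4b a9 73 36 36 36 36; K' ⊕ opad = 21 c3 19 5c 5c 5c 5c.
m1: inner = H(4b a9 73 36 36 36 36 69 70 79 76) = 07; tag = H(21 c3 19 5c 5c 5c 5c 07) = 74
m2: inner = H(4b a9 73 36 36 36 36 a7 7a cc b8) = e4; tag = H(21 c3 19 5c 5c 5c 5c e4) = 51
m3: inner = H(4b a9 73 36 36 36 36 64 6a 78 37) = bc; tag = H(21 c3 19 5c 5c 5c 5c bc) = 29
m4: inner = H(4b a9 73 36 36 36 36 bb 20 74 6c) = fa; tag = H(21 c3 19 5c 5c 5c 5c fa) = 67 ← matches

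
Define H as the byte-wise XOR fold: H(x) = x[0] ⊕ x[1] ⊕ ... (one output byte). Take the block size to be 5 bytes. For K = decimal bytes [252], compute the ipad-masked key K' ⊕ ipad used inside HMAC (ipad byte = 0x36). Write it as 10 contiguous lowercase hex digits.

ca36363636

Key decimal bytes [252] = fc is 1 byte ≤ B = 5; zero-pad to 5 bytes: K' = fc 00 00 00 00.
XOR each byte with 0x36: fc⊕36=ca, 00⊕36=36, 00⊕36=36, 00⊕36=36, 00⊕36=36.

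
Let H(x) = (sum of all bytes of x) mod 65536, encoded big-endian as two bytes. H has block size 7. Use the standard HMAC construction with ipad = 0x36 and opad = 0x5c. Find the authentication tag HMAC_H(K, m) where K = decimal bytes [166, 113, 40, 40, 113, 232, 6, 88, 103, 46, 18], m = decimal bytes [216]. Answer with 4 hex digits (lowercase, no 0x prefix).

Key decimal bytes [166, 113, 40, 40, 113, 232, 6, 88, 103, 46, 18] = a6 71 28 28 71 e8 06 58 67 2e 12 is 11 bytes > B = 7, so hash it first: H(key) = 03 c5, then zero-pad to 7 bytes: K' = 03 c5 00 00 00 00 00.
K' ⊕ ipad = 35 f3 36 36 36 36 36.  K' ⊕ opad = 5f 99 5c 5c 5c 5c 5c.
Inner input = (K'⊕ipad) ∥ m = 35 f3 36 36 36 36 36 ∥ d8.
Inner hash: sum = 53+243+54+54+54+54+54+216 = 782 → 03 0e.
Outer input = (K'⊕opad) ∥ inner = 5f 99 5c 5c 5c 5c 5c ∥ 03 0e.
Outer hash (tag): sum = 95+153+92+92+92+92+92+3+14 = 725 → 02 d5.

02d5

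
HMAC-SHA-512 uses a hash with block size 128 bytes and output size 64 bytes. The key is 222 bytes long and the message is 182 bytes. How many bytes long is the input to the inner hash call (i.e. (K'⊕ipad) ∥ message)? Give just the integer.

Key is 222 > 128 bytes, so it is hashed to 64 bytes then zero-padded to 128: |K'| = 128.
Inner input = (K'⊕ipad) ∥ m → 128 + 182 = 310 bytes.

310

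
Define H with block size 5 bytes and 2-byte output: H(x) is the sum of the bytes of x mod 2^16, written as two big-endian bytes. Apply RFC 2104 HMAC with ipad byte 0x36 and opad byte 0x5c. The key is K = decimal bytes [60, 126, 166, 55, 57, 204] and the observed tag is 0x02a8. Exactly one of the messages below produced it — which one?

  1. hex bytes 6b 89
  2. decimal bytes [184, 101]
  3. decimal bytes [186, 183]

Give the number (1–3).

Key decimal bytes [60, 126, 166, 55, 57, 204] = 3c 7e a6 37 39 cc is 6 bytes > B = 5, so hash it first: H(key) = 02 9c, then zero-pad to 5 bytes: K' = 02 9c 00 00 00.
K' ⊕ ipad = 34 aa 36 36 36; K' ⊕ opad = 5e c0 5c 5c 5c.
m1: inner = H(34 aa 36 36 36 6b 89) = 02 74; tag = H(5e c0 5c 5c 5c 02 74) = 02a8 ← matches
m2: inner = H(34 aa 36 36 36 b8 65) = 02 9d; tag = H(5e c0 5c 5c 5c 02 9d) = 02d1
m3: inner = H(34 aa 36 36 36 ba b7) = 02 f1; tag = H(5e c0 5c 5c 5c 02 f1) = 0325

1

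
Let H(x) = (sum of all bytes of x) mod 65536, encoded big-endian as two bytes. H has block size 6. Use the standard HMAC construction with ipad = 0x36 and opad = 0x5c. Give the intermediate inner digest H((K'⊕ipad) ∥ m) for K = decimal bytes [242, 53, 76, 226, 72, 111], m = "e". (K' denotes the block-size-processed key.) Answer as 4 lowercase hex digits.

0351

Key decimal bytes [242, 53, 76, 226, 72, 111] = f2 35 4c e2 48 6f is exactly B = 6 bytes: K' = f2 35 4c e2 48 6f.
K' ⊕ ipad = c4 03 7a d4 7e 59.
Inner input = c4 03 7a d4 7e 59 ∥ 65.
Inner hash: sum = 196+3+122+212+126+89+101 = 849 → 03 51.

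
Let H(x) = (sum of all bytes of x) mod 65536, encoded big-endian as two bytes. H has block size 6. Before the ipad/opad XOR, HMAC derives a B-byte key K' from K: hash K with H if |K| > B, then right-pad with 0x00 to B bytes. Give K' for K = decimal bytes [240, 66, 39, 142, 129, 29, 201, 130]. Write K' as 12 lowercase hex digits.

03d000000000

|K| = 8 > B = 6, so first hash the key.
H(K): sum = 240+66+39+142+129+29+201+130 = 976 → 03 d0.
Zero-pad H(K) = 03 d0 to 6 bytes: K' = 03 d0 00 00 00 00.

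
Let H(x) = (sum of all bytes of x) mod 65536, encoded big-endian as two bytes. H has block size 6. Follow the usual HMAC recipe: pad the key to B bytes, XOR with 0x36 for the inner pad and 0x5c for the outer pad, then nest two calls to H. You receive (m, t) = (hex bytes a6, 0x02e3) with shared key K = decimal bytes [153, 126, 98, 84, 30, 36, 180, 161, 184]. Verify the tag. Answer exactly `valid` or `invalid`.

valid

Key decimal bytes [153, 126, 98, 84, 30, 36, 180, 161, 184] = 99 7e 62 54 1e 24 b4 a1 b8 is 9 bytes > B = 6, so hash it first: H(key) = 04 1c, then zero-pad to 6 bytes: K' = 04 1c 00 00 00 00.
K' ⊕ ipad = 32 2a 36 36 36 36; K' ⊕ opad = 58 40 5c 5c 5c 5c.
Inner hash: sum = 50+42+54+54+54+54+166 = 474 → 01 da.
Outer hash (recomputed tag): sum = 88+64+92+92+92+92+1+218 = 739 → 02 e3.
Recomputed tag = 02e3; claimed = 02e3 → match.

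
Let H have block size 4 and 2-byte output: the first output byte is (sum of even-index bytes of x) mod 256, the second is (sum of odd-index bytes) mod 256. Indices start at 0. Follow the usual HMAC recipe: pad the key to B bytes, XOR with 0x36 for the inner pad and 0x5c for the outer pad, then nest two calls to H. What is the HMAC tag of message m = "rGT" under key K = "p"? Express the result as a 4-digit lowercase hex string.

ca6b

Key "p" = 70 is 1 byte ≤ B = 4; zero-pad to 4 bytes: K' = 70 00 00 00.
K' ⊕ ipad = 46 36 36 36.  K' ⊕ opad = 2c 5c 5c 5c.
Inner input = (K'⊕ipad) ∥ m = 46 36 36 36 ∥ 72 47 54.
Inner hash: even-index sum = 322 mod 256 = 66; odd-index sum = 179 mod 256 = 179 → 42 b3.
Outer input = (K'⊕opad) ∥ inner = 2c 5c 5c 5c ∥ 42 b3.
Outer hash (tag): even-index sum = 202 mod 256 = 202; odd-index sum = 363 mod 256 = 107 → ca 6b.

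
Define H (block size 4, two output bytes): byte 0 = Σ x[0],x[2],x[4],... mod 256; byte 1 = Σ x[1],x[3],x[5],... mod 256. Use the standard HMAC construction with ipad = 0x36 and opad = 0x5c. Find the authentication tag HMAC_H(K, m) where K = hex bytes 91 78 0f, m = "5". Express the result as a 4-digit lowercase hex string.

3504

Key hex bytes 91 78 0f is 3 bytes ≤ B = 4; zero-pad to 4 bytes: K' = 91 78 0f 00.
K' ⊕ ipad = a7 4e 39 36.  K' ⊕ opad = cd 24 53 5c.
Inner input = (K'⊕ipad) ∥ m = a7 4e 39 36 ∥ 35.
Inner hash: even-index sum = 277 mod 256 = 21; odd-index sum = 132 mod 256 = 132 → 15 84.
Outer input = (K'⊕opad) ∥ inner = cd 24 53 5c ∥ 15 84.
Outer hash (tag): even-index sum = 309 mod 256 = 53; odd-index sum = 260 mod 256 = 4 → 35 04.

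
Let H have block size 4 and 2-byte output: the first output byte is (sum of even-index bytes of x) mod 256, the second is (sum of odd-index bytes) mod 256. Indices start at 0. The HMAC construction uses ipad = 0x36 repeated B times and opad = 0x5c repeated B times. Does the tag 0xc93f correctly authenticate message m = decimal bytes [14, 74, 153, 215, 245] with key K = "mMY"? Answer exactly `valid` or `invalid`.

Key "mMY" = 6d 4d 59 is 3 bytes ≤ B = 4; zero-pad to 4 bytes: K' = 6d 4d 59 00.
K' ⊕ ipad = 5b 7b 6f 36; K' ⊕ opad = 31 11 05 5c.
Inner hash: even-index sum = 614 mod 256 = 102; odd-index sum = 466 mod 256 = 210 → 66 d2.
Outer hash (recomputed tag): even-index sum = 156 mod 256 = 156; odd-index sum = 319 mod 256 = 63 → 9c 3f.
Recomputed tag = 9c3f; claimed = c93f → mismatch.

invalid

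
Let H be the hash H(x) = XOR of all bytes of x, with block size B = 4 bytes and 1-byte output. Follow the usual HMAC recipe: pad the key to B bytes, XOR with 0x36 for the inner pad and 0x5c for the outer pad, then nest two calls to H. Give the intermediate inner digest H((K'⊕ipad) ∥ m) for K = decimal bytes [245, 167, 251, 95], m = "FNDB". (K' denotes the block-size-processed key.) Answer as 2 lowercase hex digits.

Key decimal bytes [245, 167, 251, 95] = f5 a7 fb 5f is exactly B = 4 bytes: K' = f5 a7 fb 5f.
K' ⊕ ipad = c3 91 cd 69.
Inner input = c3 91 cd 69 ∥ 46 4e 44 42.
Inner hash: XOR c3⊕91⊕cd⊕69⊕46⊕4e⊕44⊕42 = f8.

f8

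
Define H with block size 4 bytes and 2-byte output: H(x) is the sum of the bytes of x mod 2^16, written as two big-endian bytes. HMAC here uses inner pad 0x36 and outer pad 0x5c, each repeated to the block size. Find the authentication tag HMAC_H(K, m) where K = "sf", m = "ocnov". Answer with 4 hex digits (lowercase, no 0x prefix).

Key "sf" = 73 66 is 2 bytes ≤ B = 4; zero-pad to 4 bytes: K' = 73 66 00 00.
K' ⊕ ipad = 45 50 36 36.  K' ⊕ opad = 2f 3a 5c 5c.
Inner input = (K'⊕ipad) ∥ m = 45 50 36 36 ∥ 6f 63 6e 6f 76.
Inner hash: sum = 69+80+54+54+111+99+110+111+118 = 806 → 03 26.
Outer input = (K'⊕opad) ∥ inner = 2f 3a 5c 5c ∥ 03 26.
Outer hash (tag): sum = 47+58+92+92+3+38 = 330 → 01 4a.

014a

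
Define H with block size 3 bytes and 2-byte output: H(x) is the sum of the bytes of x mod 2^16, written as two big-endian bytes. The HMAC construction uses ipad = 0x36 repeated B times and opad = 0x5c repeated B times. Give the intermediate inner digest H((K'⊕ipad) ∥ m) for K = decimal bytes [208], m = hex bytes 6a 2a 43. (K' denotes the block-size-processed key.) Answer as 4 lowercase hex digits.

0229

Key decimal bytes [208] = d0 is 1 byte ≤ B = 3; zero-pad to 3 bytes: K' = d0 00 00.
K' ⊕ ipad = e6 36 36.
Inner input = e6 36 36 ∥ 6a 2a 43.
Inner hash: sum = 230+54+54+106+42+67 = 553 → 02 29.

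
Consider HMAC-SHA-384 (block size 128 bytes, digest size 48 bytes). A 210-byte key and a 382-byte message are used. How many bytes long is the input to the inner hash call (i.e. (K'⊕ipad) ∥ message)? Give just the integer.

Key is 210 > 128 bytes, so it is hashed to 48 bytes then zero-padded to 128: |K'| = 128.
Inner input = (K'⊕ipad) ∥ m → 128 + 382 = 510 bytes.

510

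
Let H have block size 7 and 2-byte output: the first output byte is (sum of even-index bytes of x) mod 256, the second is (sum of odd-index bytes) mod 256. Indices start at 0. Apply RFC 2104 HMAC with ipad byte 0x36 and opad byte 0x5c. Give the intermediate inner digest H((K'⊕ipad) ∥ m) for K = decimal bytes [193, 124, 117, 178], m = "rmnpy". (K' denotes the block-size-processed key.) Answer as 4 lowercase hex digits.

Key decimal bytes [193, 124, 117, 178] = c1 7c 75 b2 is 4 bytes ≤ B = 7; zero-pad to 7 bytes: K' = c1 7c 75 b2 00 00 00.
K' ⊕ ipad = f7 4a 43 84 36 36 36.
Inner input = f7 4a 43 84 36 36 36 ∥ 72 6d 6e 70 79.
Inner hash: even-index sum = 643 mod 256 = 131; odd-index sum = 605 mod 256 = 93 → 83 5d.

835d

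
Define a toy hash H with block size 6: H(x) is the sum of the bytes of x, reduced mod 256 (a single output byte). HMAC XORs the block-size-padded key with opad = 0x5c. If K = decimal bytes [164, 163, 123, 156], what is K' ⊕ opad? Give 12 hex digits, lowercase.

f8ff27c05c5c

Key decimal bytes [164, 163, 123, 156] = a4 a3 7b 9c is 4 bytes ≤ B = 6; zero-pad to 6 bytes: K' = a4 a3 7b 9c 00 00.
XOR each byte with 0x5c: a4⊕5c=f8, a3⊕5c=ff, 7b⊕5c=27, 9c⊕5c=c0, 00⊕5c=5c, 00⊕5c=5c.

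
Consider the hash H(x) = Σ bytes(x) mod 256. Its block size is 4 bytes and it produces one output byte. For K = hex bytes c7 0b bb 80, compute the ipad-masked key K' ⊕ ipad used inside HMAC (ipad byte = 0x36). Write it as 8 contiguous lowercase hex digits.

Key hex bytes c7 0b bb 80 is exactly B = 4 bytes: K' = c7 0b bb 80.
XOR each byte with 0x36: c7⊕36=f1, 0b⊕36=3d, bb⊕36=8d, 80⊕36=b6.

f13d8db6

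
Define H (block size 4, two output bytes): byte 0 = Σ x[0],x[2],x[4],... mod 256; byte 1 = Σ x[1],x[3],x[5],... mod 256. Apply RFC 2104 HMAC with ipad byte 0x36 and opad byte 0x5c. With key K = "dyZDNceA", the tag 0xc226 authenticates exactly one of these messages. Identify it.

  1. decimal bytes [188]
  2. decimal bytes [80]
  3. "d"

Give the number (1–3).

Key "dyZDNceA" = 64 79 5a 44 4e 63 65 41 is 8 bytes > B = 4, so hash it first: H(key) = 71 61, then zero-pad to 4 bytes: K' = 71 61 00 00.
K' ⊕ ipad = 47 57 36 36; K' ⊕ opad = 2d 3d 5c 5c.
m1: inner = H(47 57 36 36 bc) = 39 8d; tag = H(2d 3d 5c 5c 39 8d) = c226 ← matches
m2: inner = H(47 57 36 36 50) = cd 8d; tag = H(2d 3d 5c 5c cd 8d) = 5626
m3: inner = H(47 57 36 36 64) = e1 8d; tag = H(2d 3d 5c 5c e1 8d) = 6a26

1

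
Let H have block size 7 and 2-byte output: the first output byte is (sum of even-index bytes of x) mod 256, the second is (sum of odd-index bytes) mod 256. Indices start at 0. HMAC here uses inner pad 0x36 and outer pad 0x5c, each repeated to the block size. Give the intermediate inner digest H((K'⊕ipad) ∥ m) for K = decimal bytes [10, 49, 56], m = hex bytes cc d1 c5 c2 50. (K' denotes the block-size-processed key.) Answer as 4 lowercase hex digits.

Key decimal bytes [10, 49, 56] = 0a 31 38 is 3 bytes ≤ B = 7; zero-pad to 7 bytes: K' = 0a 31 38 00 00 00 00.
K' ⊕ ipad = 3c 07 0e 36 36 36 36.
Inner input = 3c 07 0e 36 36 36 36 ∥ cc d1 c5 c2 50.
Inner hash: even-index sum = 585 mod 256 = 73; odd-index sum = 596 mod 256 = 84 → 49 54.

4954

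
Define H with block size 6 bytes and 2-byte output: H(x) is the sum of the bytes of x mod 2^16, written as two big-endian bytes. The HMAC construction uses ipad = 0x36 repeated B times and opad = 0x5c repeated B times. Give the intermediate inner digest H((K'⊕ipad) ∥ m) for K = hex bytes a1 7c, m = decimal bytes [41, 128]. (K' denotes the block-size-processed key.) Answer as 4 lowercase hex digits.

0262

Key hex bytes a1 7c is 2 bytes ≤ B = 6; zero-pad to 6 bytes: K' = a1 7c 00 00 00 00.
K' ⊕ ipad = 97 4a 36 36 36 36.
Inner input = 97 4a 36 36 36 36 ∥ 29 80.
Inner hash: sum = 151+74+54+54+54+54+41+128 = 610 → 02 62.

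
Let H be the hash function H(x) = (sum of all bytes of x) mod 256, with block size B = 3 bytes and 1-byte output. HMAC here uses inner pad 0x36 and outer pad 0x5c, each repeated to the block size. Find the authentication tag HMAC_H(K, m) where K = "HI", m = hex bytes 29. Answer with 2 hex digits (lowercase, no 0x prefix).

Key "HI" = 48 49 is 2 bytes ≤ B = 3; zero-pad to 3 bytes: K' = 48 49 00.
K' ⊕ ipad = 7e 7f 36.  K' ⊕ opad = 14 15 5c.
Inner input = (K'⊕ipad) ∥ m = 7e 7f 36 ∥ 29.
Inner hash: sum = 126+127+54+41 = 348; mod 256 = 92 → 5c.
Outer input = (K'⊕opad) ∥ inner = 14 15 5c ∥ 5c.
Outer hash (tag): sum = 20+21+92+92 = 225 → e1.

e1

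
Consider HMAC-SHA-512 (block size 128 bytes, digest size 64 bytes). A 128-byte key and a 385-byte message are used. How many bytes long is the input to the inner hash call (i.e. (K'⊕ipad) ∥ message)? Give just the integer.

Key is 128 ≤ 128 bytes, zero-padded: |K'| = 128.
Inner input = (K'⊕ipad) ∥ m → 128 + 385 = 513 bytes.

513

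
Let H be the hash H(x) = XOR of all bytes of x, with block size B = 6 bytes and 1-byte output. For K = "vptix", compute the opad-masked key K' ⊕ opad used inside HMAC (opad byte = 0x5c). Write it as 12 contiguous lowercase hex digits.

Key "vptix" = 76 70 74 69 78 is 5 bytes ≤ B = 6; zero-pad to 6 bytes: K' = 76 70 74 69 78 00.
XOR each byte with 0x5c: 76⊕5c=2a, 70⊕5c=2c, 74⊕5c=28, 69⊕5c=35, 78⊕5c=24, 00⊕5c=5c.

2a2c2835245c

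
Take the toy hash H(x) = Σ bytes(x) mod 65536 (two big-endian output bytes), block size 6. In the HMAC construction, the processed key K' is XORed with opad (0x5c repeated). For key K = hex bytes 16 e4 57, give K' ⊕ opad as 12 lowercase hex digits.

Key hex bytes 16 e4 57 is 3 bytes ≤ B = 6; zero-pad to 6 bytes: K' = 16 e4 57 00 00 00.
XOR each byte with 0x5c: 16⊕5c=4a, e4⊕5c=b8, 57⊕5c=0b, 00⊕5c=5c, 00⊕5c=5c, 00⊕5c=5c.

4ab80b5c5c5c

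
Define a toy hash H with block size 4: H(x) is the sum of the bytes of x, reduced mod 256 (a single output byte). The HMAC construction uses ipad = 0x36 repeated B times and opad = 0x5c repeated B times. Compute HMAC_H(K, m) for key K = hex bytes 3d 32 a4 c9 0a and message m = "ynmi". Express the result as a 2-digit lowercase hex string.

fd

Key hex bytes 3d 32 a4 c9 0a is 5 bytes > B = 4, so hash it first: H(key) = e6, then zero-pad to 4 bytes: K' = e6 00 00 00.
K' ⊕ ipad = d0 36 36 36.  K' ⊕ opad = ba 5c 5c 5c.
Inner input = (K'⊕ipad) ∥ m = d0 36 36 36 ∥ 79 6e 6d 69.
Inner hash: sum = 208+54+54+54+121+110+109+105 = 815; mod 256 = 47 → 2f.
Outer input = (K'⊕opad) ∥ inner = ba 5c 5c 5c ∥ 2f.
Outer hash (tag): sum = 186+92+92+92+47 = 509; mod 256 = 253 → fd.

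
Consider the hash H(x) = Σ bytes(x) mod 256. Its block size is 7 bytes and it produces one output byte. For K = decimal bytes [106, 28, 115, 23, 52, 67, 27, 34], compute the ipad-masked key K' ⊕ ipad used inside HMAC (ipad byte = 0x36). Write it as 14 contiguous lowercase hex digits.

Key decimal bytes [106, 28, 115, 23, 52, 67, 27, 34] = 6a 1c 73 17 34 43 1b 22 is 8 bytes > B = 7, so hash it first: H(key) = c4, then zero-pad to 7 bytes: K' = c4 00 00 00 00 00 00.
XOR each byte with 0x36: c4⊕36=f2, 00⊕36=36, 00⊕36=36, 00⊕36=36, 00⊕36=36, 00⊕36=36, 00⊕36=36.

f2363636363636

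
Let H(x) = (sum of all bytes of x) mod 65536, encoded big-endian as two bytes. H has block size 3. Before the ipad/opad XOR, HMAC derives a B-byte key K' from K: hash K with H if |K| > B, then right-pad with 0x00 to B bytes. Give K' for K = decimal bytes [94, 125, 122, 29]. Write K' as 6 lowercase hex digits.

017200

|K| = 4 > B = 3, so first hash the key.
H(K): sum = 94+125+122+29 = 370 → 01 72.
Zero-pad H(K) = 01 72 to 3 bytes: K' = 01 72 00.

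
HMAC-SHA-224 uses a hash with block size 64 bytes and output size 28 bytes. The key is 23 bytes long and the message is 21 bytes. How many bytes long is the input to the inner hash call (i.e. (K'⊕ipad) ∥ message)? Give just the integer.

Key is 23 ≤ 64 bytes, zero-padded: |K'| = 64.
Inner input = (K'⊕ipad) ∥ m → 64 + 21 = 85 bytes.

85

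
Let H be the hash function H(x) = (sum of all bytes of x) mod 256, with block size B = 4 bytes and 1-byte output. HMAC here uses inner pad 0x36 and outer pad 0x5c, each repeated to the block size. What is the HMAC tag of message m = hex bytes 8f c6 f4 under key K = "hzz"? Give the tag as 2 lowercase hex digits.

Key "hzz" = 68 7a 7a is 3 bytes ≤ B = 4; zero-pad to 4 bytes: K' = 68 7a 7a 00.
K' ⊕ ipad = 5e 4c 4c 36.  K' ⊕ opad = 34 26 26 5c.
Inner input = (K'⊕ipad) ∥ m = 5e 4c 4c 36 ∥ 8f c6 f4.
Inner hash: sum = 94+76+76+54+143+198+244 = 885; mod 256 = 117 → 75.
Outer input = (K'⊕opad) ∥ inner = 34 26 26 5c ∥ 75.
Outer hash (tag): sum = 52+38+38+92+117 = 337; mod 256 = 81 → 51.

51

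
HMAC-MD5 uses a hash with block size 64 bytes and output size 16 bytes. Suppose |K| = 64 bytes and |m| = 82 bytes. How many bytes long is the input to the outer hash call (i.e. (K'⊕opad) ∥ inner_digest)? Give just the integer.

80

Key is 64 ≤ 64 bytes, zero-padded: |K'| = 64.
Outer input = (K'⊕opad) ∥ H(inner) → 64 + 16 = 80 bytes.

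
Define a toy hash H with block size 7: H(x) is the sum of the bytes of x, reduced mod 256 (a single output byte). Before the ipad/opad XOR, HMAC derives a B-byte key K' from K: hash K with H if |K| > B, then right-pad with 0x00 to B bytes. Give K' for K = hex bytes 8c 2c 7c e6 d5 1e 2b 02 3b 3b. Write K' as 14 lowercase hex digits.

b0000000000000

|K| = 10 > B = 7, so first hash the key.
H(K): sum = 140+44+124+230+213+30+43+2+59+59 = 944; mod 256 = 176 → b0.
Zero-pad H(K) = b0 to 7 bytes: K' = b0 00 00 00 00 00 00.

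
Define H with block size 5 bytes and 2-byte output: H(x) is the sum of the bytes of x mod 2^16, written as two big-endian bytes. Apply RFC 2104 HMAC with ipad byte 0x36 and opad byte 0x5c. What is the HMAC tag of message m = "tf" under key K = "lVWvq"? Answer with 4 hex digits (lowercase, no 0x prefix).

011a

Key "lVWvq" = 6c 56 57 76 71 is exactly B = 5 bytes: K' = 6c 56 57 76 71.
K' ⊕ ipad = 5a 60 61 40 47.  K' ⊕ opad = 30 0a 0b 2a 2d.
Inner input = (K'⊕ipad) ∥ m = 5a 60 61 40 47 ∥ 74 66.
Inner hash: sum = 90+96+97+64+71+116+102 = 636 → 02 7c.
Outer input = (K'⊕opad) ∥ inner = 30 0a 0b 2a 2d ∥ 02 7c.
Outer hash (tag): sum = 48+10+11+42+45+2+124 = 282 → 01 1a.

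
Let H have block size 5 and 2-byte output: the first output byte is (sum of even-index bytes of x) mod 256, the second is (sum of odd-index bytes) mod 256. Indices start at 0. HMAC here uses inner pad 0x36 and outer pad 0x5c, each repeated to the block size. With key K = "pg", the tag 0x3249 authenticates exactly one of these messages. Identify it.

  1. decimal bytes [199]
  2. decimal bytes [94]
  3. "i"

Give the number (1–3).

1

Key "pg" = 70 67 is 2 bytes ≤ B = 5; zero-pad to 5 bytes: K' = 70 67 00 00 00.
K' ⊕ ipad = 46 51 36 36 36; K' ⊕ opad = 2c 3b 5c 5c 5c.
m1: inner = H(46 51 36 36 36 c7) = b2 4e; tag = H(2c 3b 5c 5c 5c b2 4e) = 3249 ← matches
m2: inner = H(46 51 36 36 36 5e) = b2 e5; tag = H(2c 3b 5c 5c 5c b2 e5) = c949
m3: inner = H(46 51 36 36 36 69) = b2 f0; tag = H(2c 3b 5c 5c 5c b2 f0) = d449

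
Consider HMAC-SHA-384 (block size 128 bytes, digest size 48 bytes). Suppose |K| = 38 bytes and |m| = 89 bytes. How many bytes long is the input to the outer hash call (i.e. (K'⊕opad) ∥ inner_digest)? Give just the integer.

176

Key is 38 ≤ 128 bytes, zero-padded: |K'| = 128.
Outer input = (K'⊕opad) ∥ H(inner) → 128 + 48 = 176 bytes.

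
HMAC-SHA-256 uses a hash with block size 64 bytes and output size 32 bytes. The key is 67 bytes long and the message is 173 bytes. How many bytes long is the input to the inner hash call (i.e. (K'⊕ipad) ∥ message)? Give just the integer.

237

Key is 67 > 64 bytes, so it is hashed to 32 bytes then zero-padded to 64: |K'| = 64.
Inner input = (K'⊕ipad) ∥ m → 64 + 173 = 237 bytes.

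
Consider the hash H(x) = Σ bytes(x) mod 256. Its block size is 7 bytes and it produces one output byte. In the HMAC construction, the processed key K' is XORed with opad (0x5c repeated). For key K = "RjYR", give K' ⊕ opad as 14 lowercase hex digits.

0e36050e5c5c5c

Key "RjYR" = 52 6a 59 52 is 4 bytes ≤ B = 7; zero-pad to 7 bytes: K' = 52 6a 59 52 00 00 00.
XOR each byte with 0x5c: 52⊕5c=0e, 6a⊕5c=36, 59⊕5c=05, 52⊕5c=0e, 00⊕5c=5c, 00⊕5c=5c, 00⊕5c=5c.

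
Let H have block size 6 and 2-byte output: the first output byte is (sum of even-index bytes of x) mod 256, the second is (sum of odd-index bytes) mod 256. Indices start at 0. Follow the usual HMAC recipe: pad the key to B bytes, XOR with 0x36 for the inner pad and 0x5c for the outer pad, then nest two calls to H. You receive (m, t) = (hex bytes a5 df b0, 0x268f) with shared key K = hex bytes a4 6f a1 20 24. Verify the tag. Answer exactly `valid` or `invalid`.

Key hex bytes a4 6f a1 20 24 is 5 bytes ≤ B = 6; zero-pad to 6 bytes: K' = a4 6f a1 20 24 00.
K' ⊕ ipad = 92 59 97 16 12 36; K' ⊕ opad = f8 33 fd 7c 78 5c.
Inner hash: even-index sum = 656 mod 256 = 144; odd-index sum = 388 mod 256 = 132 → 90 84.
Outer hash (recomputed tag): even-index sum = 765 mod 256 = 253; odd-index sum = 399 mod 256 = 143 → fd 8f.
Recomputed tag = fd8f; claimed = 268f → mismatch.

invalid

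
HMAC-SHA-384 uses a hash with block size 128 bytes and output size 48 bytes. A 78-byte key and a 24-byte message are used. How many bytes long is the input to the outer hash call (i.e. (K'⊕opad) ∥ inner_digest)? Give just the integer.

176

Key is 78 ≤ 128 bytes, zero-padded: |K'| = 128.
Outer input = (K'⊕opad) ∥ H(inner) → 128 + 48 = 176 bytes.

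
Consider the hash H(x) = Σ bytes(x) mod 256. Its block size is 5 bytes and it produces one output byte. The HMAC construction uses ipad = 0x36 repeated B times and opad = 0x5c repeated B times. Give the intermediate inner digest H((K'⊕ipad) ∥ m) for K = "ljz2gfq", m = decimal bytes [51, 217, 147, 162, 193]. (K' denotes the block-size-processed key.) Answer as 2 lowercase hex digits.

d0

Key "ljz2gfq" = 6c 6a 7a 32 67 66 71 is 7 bytes > B = 5, so hash it first: H(key) = c0, then zero-pad to 5 bytes: K' = c0 00 00 00 00.
K' ⊕ ipad = f6 36 36 36 36.
Inner input = f6 36 36 36 36 ∥ 33 d9 93 a2 c1.
Inner hash: sum = 246+54+54+54+54+51+217+147+162+193 = 1232; mod 256 = 208 → d0.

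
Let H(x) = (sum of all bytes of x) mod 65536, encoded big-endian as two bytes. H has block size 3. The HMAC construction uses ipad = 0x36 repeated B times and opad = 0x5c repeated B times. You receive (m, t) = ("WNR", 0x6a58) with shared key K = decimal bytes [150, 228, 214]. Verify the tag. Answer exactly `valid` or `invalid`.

invalid

Key decimal bytes [150, 228, 214] = 96 e4 d6 is exactly B = 3 bytes: K' = 96 e4 d6.
K' ⊕ ipad = a0 d2 e0; K' ⊕ opad = ca b8 8a.
Inner hash: sum = 160+210+224+87+78+82 = 841 → 03 49.
Outer hash (recomputed tag): sum = 202+184+138+3+73 = 600 → 02 58.
Recomputed tag = 0258; claimed = 6a58 → mismatch.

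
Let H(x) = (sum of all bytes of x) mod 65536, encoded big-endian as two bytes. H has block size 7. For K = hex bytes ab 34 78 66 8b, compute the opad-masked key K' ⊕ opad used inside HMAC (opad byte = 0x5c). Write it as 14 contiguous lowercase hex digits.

f768243ad75c5c

Key hex bytes ab 34 78 66 8b is 5 bytes ≤ B = 7; zero-pad to 7 bytes: K' = ab 34 78 66 8b 00 00.
XOR each byte with 0x5c: ab⊕5c=f7, 34⊕5c=68, 78⊕5c=24, 66⊕5c=3a, 8b⊕5c=d7, 00⊕5c=5c, 00⊕5c=5c.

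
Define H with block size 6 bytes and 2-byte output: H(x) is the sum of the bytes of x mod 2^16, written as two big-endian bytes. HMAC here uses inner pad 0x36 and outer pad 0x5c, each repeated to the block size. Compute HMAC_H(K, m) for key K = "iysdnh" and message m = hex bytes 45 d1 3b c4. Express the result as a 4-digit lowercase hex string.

013b

Key "iysdnh" = 69 79 73 64 6e 68 is exactly B = 6 bytes: K' = 69 79 73 64 6e 68.
K' ⊕ ipad = 5f 4f 45 52 58 5e.  K' ⊕ opad = 35 25 2f 38 32 34.
Inner input = (K'⊕ipad) ∥ m = 5f 4f 45 52 58 5e ∥ 45 d1 3b c4.
Inner hash: sum = 95+79+69+82+88+94+69+209+59+196 = 1040 → 04 10.
Outer input = (K'⊕opad) ∥ inner = 35 25 2f 38 32 34 ∥ 04 10.
Outer hash (tag): sum = 53+37+47+56+50+52+4+16 = 315 → 01 3b.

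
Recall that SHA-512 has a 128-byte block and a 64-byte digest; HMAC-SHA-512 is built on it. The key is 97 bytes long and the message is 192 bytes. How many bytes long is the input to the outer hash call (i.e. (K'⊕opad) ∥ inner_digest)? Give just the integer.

192

Key is 97 ≤ 128 bytes, zero-padded: |K'| = 128.
Outer input = (K'⊕opad) ∥ H(inner) → 128 + 64 = 192 bytes.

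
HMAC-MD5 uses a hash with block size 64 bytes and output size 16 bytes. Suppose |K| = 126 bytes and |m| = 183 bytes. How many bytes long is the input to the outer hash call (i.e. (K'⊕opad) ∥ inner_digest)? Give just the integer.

Key is 126 > 64 bytes, so it is hashed to 16 bytes then zero-padded to 64: |K'| = 64.
Outer input = (K'⊕opad) ∥ H(inner) → 64 + 16 = 80 bytes.

80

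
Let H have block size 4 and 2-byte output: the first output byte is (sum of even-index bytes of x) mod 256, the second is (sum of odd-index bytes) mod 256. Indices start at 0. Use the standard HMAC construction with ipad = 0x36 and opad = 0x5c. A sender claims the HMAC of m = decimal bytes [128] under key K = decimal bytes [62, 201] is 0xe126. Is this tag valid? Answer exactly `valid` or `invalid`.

invalid

Key decimal bytes [62, 201] = 3e c9 is 2 bytes ≤ B = 4; zero-pad to 4 bytes: K' = 3e c9 00 00.
K' ⊕ ipad = 08 ff 36 36; K' ⊕ opad = 62 95 5c 5c.
Inner hash: even-index sum = 190 mod 256 = 190; odd-index sum = 309 mod 256 = 53 → be 35.
Outer hash (recomputed tag): even-index sum = 380 mod 256 = 124; odd-index sum = 294 mod 256 = 38 → 7c 26.
Recomputed tag = 7c26; claimed = e126 → mismatch.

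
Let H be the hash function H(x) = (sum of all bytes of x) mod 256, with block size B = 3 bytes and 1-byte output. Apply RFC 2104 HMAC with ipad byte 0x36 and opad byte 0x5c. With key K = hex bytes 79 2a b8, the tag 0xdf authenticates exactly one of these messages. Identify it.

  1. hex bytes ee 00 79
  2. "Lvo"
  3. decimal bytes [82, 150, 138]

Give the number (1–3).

1

Key hex bytes 79 2a b8 is exactly B = 3 bytes: K' = 79 2a b8.
K' ⊕ ipad = 4f 1c 8e; K' ⊕ opad = 25 76 e4.
m1: inner = H(4f 1c 8e ee 00 79) = 60; tag = H(25 76 e4 60) = df ← matches
m2: inner = H(4f 1c 8e 4c 76 6f) = 2a; tag = H(25 76 e4 2a) = a9
m3: inner = H(4f 1c 8e 52 96 8a) = 6b; tag = H(25 76 e4 6b) = ea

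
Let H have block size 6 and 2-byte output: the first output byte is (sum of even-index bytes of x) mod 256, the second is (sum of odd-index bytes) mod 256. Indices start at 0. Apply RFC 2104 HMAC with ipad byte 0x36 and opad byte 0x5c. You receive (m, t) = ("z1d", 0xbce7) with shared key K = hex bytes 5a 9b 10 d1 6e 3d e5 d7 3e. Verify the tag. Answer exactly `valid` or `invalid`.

Key hex bytes 5a 9b 10 d1 6e 3d e5 d7 3e is 9 bytes > B = 6, so hash it first: H(key) = fb 80, then zero-pad to 6 bytes: K' = fb 80 00 00 00 00.
K' ⊕ ipad = cd b6 36 36 36 36; K' ⊕ opad = a7 dc 5c 5c 5c 5c.
Inner hash: even-index sum = 535 mod 256 = 23; odd-index sum = 339 mod 256 = 83 → 17 53.
Outer hash (recomputed tag): even-index sum = 374 mod 256 = 118; odd-index sum = 487 mod 256 = 231 → 76 e7.
Recomputed tag = 76e7; claimed = bce7 → mismatch.

invalid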